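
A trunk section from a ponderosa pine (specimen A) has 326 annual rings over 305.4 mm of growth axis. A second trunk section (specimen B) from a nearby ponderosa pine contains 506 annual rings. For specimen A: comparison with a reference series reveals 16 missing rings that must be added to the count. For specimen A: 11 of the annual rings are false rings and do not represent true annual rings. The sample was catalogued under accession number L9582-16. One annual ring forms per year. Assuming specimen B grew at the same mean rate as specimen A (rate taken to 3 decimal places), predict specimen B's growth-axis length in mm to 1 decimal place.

467.0 mm

Specimen A: adjusted count: 326 − 11 + 16 = 331 annual rings.
A: Mean rate = 305.4 mm / 331 years ≈ 0.923 mm per year.
For B, 0.923 mm/year × 506 years = 467.0 mm.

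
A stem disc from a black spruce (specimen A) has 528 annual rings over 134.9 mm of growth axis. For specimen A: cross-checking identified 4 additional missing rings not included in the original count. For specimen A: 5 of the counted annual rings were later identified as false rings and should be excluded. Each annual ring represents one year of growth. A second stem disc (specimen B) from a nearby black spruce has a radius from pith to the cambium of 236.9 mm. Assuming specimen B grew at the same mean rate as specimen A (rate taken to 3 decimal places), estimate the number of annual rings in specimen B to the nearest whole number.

925 annual rings

Specimen A: true annual ring count = 528 − 5 + 4 = 527.
A: Extension rate ≈ 134.9 / 527 = 0.256 mm per year.
Specimen B: 236.9 mm / 0.256 mm per year = 925.39 years ≈ 925 annual rings.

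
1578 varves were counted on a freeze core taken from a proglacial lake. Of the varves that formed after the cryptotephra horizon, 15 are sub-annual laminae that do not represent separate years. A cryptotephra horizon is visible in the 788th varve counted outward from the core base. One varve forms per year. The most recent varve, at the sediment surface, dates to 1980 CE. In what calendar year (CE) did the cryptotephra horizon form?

1205 CE

1578 − 788 = 790 varves lie beyond the cryptotephra horizon toward the sediment surface.
Excluding 15 false varves: 790 − 15 = 775.
Counting back 775 years from 1980 CE places the cryptotephra horizon in 1980 − 775 = 1205 CE.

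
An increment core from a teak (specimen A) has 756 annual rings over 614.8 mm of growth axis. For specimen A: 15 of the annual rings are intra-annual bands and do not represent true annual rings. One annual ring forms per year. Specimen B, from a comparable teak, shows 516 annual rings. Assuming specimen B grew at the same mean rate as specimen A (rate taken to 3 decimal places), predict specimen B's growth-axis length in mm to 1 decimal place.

Specimen A: true annual ring count = 756 − 15 = 741.
A: Mean rate = 614.8 mm / 741 years ≈ 0.830 mm per year.
For B, 0.830 mm/year × 516 years = 428.3 mm.

428.3 mm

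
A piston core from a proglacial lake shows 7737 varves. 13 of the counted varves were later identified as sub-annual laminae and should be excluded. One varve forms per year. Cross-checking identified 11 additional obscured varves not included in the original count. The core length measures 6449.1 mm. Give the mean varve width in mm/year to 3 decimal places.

0.834 mm/year

After corrections the count is 7737 − 13 + 11 = 7735 varves.
Extension rate ≈ 6449.1 / 7735 = 0.834 mm/year.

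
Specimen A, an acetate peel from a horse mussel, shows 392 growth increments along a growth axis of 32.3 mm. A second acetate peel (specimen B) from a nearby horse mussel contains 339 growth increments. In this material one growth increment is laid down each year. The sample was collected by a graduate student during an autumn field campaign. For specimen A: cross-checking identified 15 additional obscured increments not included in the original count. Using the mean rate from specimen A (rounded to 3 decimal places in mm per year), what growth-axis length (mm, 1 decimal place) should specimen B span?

26.8 mm

Specimen A: true growth increment count = 392 + 15 = 407.
A: Extension rate ≈ 32.3 / 407 = 0.079 mm/yr.
B's length ≈ 0.079 × 339 = 26.8 mm.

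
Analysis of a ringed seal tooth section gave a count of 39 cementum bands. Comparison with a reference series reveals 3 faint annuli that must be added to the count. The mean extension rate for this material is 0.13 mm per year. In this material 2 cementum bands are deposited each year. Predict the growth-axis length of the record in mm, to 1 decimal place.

2.7 mm

True cementum band count = 39 + 3 = 42.
42 cementum bands at 2 per year is 42 / 2 = 21 years.
21 years at 0.13 mm/year gives 0.13 × 21 = 2.7 mm.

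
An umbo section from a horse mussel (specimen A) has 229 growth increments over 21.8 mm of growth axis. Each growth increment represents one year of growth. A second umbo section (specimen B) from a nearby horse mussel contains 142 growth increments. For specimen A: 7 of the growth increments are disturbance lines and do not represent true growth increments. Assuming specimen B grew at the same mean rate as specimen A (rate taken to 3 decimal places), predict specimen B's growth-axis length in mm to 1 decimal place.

Specimen A: adjusted count: 229 − 7 = 222 growth increments.
A: Extension rate ≈ 21.8 / 222 = 0.098 mm/year.
For B, 0.098 mm/year × 142 years = 13.9 mm.

13.9 mm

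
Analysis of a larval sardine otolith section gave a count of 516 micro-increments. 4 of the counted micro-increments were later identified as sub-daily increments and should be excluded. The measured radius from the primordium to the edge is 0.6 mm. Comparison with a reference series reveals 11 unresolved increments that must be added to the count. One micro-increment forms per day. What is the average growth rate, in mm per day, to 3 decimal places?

Correcting the raw count gives 516 − 4 + 11 = 523 true micro-increments.
Extension rate ≈ 0.6 / 523 = 0.001 mm per day.

0.001 mm per day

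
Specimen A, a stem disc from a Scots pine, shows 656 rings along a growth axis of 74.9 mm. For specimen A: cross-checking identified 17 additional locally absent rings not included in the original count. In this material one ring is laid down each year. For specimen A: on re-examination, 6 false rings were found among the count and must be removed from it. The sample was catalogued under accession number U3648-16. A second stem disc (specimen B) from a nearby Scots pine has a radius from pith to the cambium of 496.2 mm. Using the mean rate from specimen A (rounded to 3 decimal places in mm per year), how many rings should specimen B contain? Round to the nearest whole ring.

Specimen A: true ring count = 656 − 6 + 17 = 667.
A: 74.9 mm over 667 years gives 74.9 / 667 ≈ 0.112 mm/year.
For B, 496.2 / 0.112 = 4430.36 years ≈ 4430 rings.

4430 rings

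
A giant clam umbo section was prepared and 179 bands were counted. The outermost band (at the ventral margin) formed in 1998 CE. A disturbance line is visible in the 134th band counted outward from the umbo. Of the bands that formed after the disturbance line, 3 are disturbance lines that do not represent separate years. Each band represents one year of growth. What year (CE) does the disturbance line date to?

1956 CE

Between band 134 and the ventral margin there are 179 − 134 = 45 bands.
Removing the 3 false bands leaves 45 − 3 = 42 true bands beyond the disturbance line.
Counting back 42 years from 1998 CE places the disturbance line in 1998 − 42 = 1956 CE.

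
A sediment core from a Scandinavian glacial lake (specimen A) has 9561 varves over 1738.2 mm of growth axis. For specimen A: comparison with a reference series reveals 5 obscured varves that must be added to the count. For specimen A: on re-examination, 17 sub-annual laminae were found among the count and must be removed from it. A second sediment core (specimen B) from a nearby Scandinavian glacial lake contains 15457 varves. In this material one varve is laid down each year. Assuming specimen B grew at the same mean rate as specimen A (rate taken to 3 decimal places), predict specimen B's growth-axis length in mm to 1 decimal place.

Specimen A: true varve count = 9561 − 17 + 5 = 9549.
A: Extension rate ≈ 1738.2 / 9549 = 0.182 mm/yr.
For B, 0.182 mm/year × 15457 years = 2813.2 mm.

2813.2 mm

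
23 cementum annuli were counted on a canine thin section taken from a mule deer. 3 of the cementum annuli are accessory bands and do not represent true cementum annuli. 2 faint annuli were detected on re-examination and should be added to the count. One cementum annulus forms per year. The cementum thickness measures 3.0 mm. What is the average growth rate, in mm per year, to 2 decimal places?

True cementum annulus count = 23 − 3 + 2 = 22.
Extension rate ≈ 3.0 / 22 = 0.14 mm per year.

0.14 mm per year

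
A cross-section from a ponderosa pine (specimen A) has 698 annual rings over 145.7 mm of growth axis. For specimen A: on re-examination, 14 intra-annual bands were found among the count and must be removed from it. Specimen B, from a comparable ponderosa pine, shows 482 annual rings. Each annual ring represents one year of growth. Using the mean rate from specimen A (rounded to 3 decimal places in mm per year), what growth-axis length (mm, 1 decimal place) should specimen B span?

102.7 mm

Specimen A: true annual ring count = 698 − 14 = 684.
A: Extension rate ≈ 145.7 / 684 = 0.213 mm per year.
For B, 0.213 mm/year × 482 years = 102.7 mm.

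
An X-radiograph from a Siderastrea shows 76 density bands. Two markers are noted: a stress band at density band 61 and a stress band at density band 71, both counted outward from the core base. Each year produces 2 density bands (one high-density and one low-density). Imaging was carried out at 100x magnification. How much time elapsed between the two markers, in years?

Separation: 71 − 61 = 10 density bands.
Dividing by 2 density bands per year: 10 / 2 = 5 years.

5 yr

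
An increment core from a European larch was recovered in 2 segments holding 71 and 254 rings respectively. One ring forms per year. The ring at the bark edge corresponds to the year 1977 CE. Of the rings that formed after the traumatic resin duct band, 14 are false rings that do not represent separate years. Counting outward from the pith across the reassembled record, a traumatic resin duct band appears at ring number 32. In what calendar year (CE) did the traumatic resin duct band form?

Total rings = 71 + 254 = 325.
The traumatic resin duct band sits at ring 32 from the pith, so 325 − 32 = 293 rings formed after it.
293 − 14 false = 279 true rings after the traumatic resin duct band.
The ring at the bark edge is 1977 CE, so the traumatic resin duct band dates to 1977 − 279 = 1698 CE.

1698 CE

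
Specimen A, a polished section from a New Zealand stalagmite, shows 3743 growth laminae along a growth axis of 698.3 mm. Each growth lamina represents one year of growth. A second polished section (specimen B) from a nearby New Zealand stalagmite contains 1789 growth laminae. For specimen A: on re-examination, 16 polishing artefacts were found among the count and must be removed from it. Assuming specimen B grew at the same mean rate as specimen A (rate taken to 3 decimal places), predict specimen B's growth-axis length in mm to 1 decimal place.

334.5 mm

Specimen A: correcting the raw count gives 3743 − 16 = 3727 true growth laminae.
A: 698.3 mm over 3727 years gives 698.3 / 3727 ≈ 0.187 mm/year.
For B, 0.187 mm/year × 1789 years = 334.5 mm.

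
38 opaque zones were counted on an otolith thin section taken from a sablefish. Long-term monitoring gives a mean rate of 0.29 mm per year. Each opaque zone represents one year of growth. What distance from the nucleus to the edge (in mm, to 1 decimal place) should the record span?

38 years of growth are recorded.
38 years at 0.29 mm/year gives 0.29 × 38 = 11.0 mm.

11.0 mm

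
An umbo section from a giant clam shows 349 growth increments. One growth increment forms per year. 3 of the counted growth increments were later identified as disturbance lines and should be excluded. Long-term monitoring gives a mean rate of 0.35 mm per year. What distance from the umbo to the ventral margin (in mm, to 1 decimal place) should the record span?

Adjusted count: 349 − 3 = 346 growth increments.
Length ≈ 0.35 × 346 = 121.1 mm.

121.1 mm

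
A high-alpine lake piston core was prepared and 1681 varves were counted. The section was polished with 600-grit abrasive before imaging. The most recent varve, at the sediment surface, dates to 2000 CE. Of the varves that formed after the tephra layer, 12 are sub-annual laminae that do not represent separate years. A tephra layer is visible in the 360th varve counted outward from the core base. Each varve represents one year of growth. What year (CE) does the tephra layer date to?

Between varve 360 and the sediment surface there are 1681 − 360 = 1321 varves.
Excluding 12 false varves: 1321 − 12 = 1309.
Counting back 1309 years from 2000 CE places the tephra layer in 2000 − 1309 = 691 CE.

691 CE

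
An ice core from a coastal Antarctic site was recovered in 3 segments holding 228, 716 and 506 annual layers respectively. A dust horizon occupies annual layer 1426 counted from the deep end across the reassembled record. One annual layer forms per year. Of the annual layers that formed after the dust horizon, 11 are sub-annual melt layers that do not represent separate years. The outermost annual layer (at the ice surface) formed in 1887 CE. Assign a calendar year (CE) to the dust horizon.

Total annual layers = 228 + 716 + 506 = 1450.
1450 − 1426 = 24 annual layers lie beyond the dust horizon toward the ice surface.
Excluding 11 false annual layers: 24 − 11 = 13.
1887 − 13 = 1874 CE.

1874 CE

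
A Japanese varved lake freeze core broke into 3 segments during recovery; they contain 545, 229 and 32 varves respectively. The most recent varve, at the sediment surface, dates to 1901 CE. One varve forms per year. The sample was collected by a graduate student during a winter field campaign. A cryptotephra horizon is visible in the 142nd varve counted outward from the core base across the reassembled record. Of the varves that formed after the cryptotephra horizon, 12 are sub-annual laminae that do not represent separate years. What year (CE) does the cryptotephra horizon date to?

1249 CE

Total varves = 545 + 229 + 32 = 806.
Between varve 142 and the sediment surface there are 806 − 142 = 664 varves.
664 − 12 false = 652 true varves after the cryptotephra horizon.
The varve at the sediment surface is 1901 CE, so the cryptotephra horizon dates to 1901 − 652 = 1249 CE.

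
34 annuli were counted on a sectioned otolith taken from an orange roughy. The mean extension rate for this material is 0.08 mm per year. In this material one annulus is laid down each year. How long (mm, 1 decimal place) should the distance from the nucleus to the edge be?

2.7 mm

The record spans 34 years at 0.08 mm per year.
34 years at 0.08 mm/year gives 0.08 × 34 = 2.7 mm.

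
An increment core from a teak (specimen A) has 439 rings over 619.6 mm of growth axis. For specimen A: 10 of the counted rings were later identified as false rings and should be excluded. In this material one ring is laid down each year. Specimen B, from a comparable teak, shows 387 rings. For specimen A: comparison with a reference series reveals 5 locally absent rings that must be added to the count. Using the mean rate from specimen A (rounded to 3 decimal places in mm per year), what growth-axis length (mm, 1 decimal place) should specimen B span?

552.6 mm

Specimen A: true ring count = 439 − 10 + 5 = 434.
A: 619.6 mm over 434 years gives 619.6 / 434 ≈ 1.428 mm/year.
For B, 1.428 mm/year × 387 years = 552.6 mm.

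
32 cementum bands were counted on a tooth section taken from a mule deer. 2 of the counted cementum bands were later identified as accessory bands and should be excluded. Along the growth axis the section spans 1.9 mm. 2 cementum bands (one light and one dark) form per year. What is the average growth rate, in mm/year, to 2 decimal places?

Correcting the raw count gives 32 − 2 = 30 true cementum bands.
Dividing by 2 cementum bands per year: 30 / 2 = 15 years.
1.9 mm over 15 years gives 1.9 / 15 ≈ 0.13 mm/year.

0.13 mm/year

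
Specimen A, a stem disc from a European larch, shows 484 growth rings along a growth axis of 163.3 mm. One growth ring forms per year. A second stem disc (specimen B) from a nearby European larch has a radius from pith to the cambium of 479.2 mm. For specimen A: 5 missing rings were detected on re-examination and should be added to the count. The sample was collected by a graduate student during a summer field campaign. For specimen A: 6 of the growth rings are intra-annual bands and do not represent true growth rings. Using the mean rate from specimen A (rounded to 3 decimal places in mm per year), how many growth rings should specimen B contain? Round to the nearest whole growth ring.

Specimen A: true growth ring count = 484 − 6 + 5 = 483.
A: Extension rate ≈ 163.3 / 483 = 0.338 mm per year.
B spans 479.2 / 0.338 = 1417.75 years ≈ 1418 growth rings.

1418 growth rings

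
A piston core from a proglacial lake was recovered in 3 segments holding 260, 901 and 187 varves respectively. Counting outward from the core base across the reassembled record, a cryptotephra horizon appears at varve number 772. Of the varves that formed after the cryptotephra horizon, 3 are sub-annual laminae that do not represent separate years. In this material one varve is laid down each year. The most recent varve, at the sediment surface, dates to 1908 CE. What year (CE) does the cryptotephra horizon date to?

Total varves = 260 + 901 + 187 = 1348.
1348 − 772 = 576 varves lie beyond the cryptotephra horizon toward the sediment surface.
576 − 3 false = 573 true varves after the cryptotephra horizon.
1908 − 573 = 1335 CE.

1335 CE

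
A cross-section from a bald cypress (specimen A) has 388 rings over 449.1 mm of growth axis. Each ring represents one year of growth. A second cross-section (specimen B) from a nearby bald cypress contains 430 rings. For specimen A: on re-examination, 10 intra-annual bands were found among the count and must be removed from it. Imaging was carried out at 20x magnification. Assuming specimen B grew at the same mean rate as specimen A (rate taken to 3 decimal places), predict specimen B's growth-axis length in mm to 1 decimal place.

Specimen A: after corrections the count is 388 − 10 = 378 rings.
A: Mean rate = 449.1 mm / 378 years ≈ 1.188 mm/yr.
B's length ≈ 1.188 × 430 = 510.8 mm.

510.8 mm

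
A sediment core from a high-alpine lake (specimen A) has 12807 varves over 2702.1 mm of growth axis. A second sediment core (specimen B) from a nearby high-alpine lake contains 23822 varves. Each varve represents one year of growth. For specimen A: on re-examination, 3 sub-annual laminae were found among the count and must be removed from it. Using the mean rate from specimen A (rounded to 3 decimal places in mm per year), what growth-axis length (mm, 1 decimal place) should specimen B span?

5026.4 mm

Specimen A: correcting the raw count gives 12807 − 3 = 12804 true varves.
A: Extension rate ≈ 2702.1 / 12804 = 0.211 mm/yr.
For B, 0.211 mm/year × 23822 years = 5026.4 mm.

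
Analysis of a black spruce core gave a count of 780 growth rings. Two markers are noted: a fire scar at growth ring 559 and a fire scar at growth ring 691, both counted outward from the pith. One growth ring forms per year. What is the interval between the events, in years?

Separation: 691 − 559 = 132 growth rings.
At one growth ring per year, 132 years elapsed between them.

132 years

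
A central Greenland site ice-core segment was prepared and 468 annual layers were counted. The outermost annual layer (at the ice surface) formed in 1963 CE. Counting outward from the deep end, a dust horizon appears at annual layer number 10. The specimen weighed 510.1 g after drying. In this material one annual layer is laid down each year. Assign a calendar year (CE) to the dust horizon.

1505 CE

Between annual layer 10 and the ice surface there are 468 − 10 = 458 annual layers.
1963 − 458 = 1505 CE.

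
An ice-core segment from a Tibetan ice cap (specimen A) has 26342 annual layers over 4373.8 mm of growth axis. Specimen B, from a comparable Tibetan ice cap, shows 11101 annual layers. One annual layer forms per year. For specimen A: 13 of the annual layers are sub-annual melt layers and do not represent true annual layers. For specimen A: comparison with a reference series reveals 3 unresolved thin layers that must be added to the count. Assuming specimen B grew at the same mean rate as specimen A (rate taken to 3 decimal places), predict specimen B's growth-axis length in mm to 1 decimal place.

Specimen A: correcting the raw count gives 26342 − 13 + 3 = 26332 true annual layers.
A: 4373.8 mm over 26332 years gives 4373.8 / 26332 ≈ 0.166 mm/year.
Length of B = 0.166 × 11101 = 1842.8 mm.

1842.8 mm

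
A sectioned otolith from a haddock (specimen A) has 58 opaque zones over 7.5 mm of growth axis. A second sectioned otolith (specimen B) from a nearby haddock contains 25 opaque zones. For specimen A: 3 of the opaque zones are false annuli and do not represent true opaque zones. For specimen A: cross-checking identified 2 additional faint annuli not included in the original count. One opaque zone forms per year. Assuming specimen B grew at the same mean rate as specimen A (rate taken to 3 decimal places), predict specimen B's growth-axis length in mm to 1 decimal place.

Specimen A: adjusted count: 58 − 3 + 2 = 57 opaque zones.
A: Extension rate ≈ 7.5 / 57 = 0.132 mm per year.
B's length ≈ 0.132 × 25 = 3.3 mm.

3.3 mm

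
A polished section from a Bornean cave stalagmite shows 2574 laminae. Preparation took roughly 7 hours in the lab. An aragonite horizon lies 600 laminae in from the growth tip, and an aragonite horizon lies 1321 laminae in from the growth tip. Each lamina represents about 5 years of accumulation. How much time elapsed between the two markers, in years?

3605 years

1321 − 600 = 721 laminae lie between the two events.
721 laminae at 5 years each span 721 × 5 = 3605 years.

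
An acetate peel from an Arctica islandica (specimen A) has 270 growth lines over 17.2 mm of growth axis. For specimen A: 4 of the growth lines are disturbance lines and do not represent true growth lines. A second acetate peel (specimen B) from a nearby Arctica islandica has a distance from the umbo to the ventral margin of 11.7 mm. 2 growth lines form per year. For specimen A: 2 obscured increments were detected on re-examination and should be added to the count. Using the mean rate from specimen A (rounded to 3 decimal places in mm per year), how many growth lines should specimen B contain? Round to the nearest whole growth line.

Specimen A: adjusted count: 270 − 4 + 2 = 268 growth lines.
Specimen A: dividing by 2 growth lines per year: 268 / 2 = 134 years.
A: 17.2 mm over 134 years gives 17.2 / 134 ≈ 0.128 mm/year.
B spans 11.7 / 0.128 = 91.41 years; at 2 growth lines per year that is 91.41 × 2 ≈ 183 growth lines.

183 growth lines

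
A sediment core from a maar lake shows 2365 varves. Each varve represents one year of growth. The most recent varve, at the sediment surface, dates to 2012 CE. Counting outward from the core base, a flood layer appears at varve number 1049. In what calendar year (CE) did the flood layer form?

The flood layer sits at varve 1049 from the core base, so 2365 − 1049 = 1316 varves formed after it.
Counting back 1316 years from 2012 CE places the flood layer in 2012 − 1316 = 696 CE.

696 CE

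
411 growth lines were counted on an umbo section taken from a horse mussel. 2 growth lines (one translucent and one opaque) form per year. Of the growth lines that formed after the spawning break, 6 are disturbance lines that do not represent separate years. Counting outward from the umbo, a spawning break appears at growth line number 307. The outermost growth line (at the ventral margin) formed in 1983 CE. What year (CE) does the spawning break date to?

411 − 307 = 104 growth lines lie beyond the spawning break toward the ventral margin.
Removing the 6 false growth lines leaves 104 − 6 = 98 true growth lines beyond the spawning break.
Dividing by 2 growth lines per year: 98 / 2 = 49 years.
Counting back 49 years from 1983 CE places the spawning break in 1983 − 49 = 1934 CE.

1934 CE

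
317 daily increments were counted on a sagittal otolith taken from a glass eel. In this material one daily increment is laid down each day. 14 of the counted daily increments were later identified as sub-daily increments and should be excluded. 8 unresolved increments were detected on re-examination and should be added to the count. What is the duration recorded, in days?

311 d

Correcting the raw count gives 317 − 14 + 8 = 311 true daily increments.
One daily increment per day makes the duration 311 days.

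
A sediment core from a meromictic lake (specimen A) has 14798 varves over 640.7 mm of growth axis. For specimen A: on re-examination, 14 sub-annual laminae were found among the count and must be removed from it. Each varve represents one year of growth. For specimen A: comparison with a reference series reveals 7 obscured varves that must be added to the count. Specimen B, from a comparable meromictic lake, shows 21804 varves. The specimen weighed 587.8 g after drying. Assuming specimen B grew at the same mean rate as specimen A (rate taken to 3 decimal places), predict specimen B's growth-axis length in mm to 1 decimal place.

937.6 mm

Specimen A: correcting the raw count gives 14798 − 14 + 7 = 14791 true varves.
A: 640.7 mm over 14791 years gives 640.7 / 14791 ≈ 0.043 mm/year.
Length of B = 0.043 × 21804 = 937.6 mm.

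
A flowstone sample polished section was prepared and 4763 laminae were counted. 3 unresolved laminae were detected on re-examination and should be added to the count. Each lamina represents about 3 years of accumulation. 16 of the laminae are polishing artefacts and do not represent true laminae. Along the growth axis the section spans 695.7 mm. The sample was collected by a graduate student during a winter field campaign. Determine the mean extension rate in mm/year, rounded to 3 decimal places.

After corrections the count is 4763 − 16 + 3 = 4750 laminae.
Multiplying by 3 years per lamina: 4750 × 3 = 14250 years.
Mean rate = 695.7 mm / 14250 years ≈ 0.049 mm/year.

0.049 mm/year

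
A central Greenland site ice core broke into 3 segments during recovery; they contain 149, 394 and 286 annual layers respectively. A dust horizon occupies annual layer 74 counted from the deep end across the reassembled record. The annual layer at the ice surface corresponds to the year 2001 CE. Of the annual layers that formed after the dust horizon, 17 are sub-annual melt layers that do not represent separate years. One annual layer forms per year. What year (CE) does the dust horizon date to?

Total annual layers = 149 + 394 + 286 = 829.
829 − 74 = 755 annual layers lie beyond the dust horizon toward the ice surface.
Excluding 17 false annual layers: 755 − 17 = 738.
2001 − 738 = 1263 CE.

1263 CE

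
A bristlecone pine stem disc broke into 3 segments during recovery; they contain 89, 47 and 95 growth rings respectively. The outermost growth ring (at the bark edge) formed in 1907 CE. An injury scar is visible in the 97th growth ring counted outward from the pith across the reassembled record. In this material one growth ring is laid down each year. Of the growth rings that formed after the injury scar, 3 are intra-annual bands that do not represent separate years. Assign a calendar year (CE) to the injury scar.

1776 CE

Total growth rings = 89 + 47 + 95 = 231.
The injury scar sits at growth ring 97 from the pith, so 231 − 97 = 134 growth rings formed after it.
Removing the 3 false growth rings leaves 134 − 3 = 131 true growth rings beyond the injury scar.
The growth ring at the bark edge is 1907 CE, so the injury scar dates to 1907 − 131 = 1776 CE.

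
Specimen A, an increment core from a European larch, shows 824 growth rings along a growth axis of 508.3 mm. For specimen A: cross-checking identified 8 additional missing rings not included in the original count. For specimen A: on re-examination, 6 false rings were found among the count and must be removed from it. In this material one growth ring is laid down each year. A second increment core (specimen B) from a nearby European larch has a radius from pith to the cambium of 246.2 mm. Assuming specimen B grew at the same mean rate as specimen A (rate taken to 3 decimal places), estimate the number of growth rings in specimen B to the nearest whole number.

Specimen A: true growth ring count = 824 − 6 + 8 = 826.
A: 508.3 mm over 826 years gives 508.3 / 826 ≈ 0.615 mm/year.
B spans 246.2 / 0.615 = 400.33 years ≈ 400 growth rings.

400 growth rings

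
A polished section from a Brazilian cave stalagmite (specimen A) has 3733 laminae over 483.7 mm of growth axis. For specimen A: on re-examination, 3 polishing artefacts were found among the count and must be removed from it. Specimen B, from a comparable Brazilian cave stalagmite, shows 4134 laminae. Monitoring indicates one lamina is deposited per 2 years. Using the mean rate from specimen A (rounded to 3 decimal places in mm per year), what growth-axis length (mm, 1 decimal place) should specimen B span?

Specimen A: adjusted count: 3733 − 3 = 3730 laminae.
Specimen A: multiplying by 2 years per lamina: 3730 × 2 = 7460 years.
A: Mean rate = 483.7 mm / 7460 years ≈ 0.065 mm per year.
Specimen B: at 2 years per lamina, 4134 × 2 = 8268 years. B's length ≈ 0.065 × 8268 = 537.4 mm.

537.4 mm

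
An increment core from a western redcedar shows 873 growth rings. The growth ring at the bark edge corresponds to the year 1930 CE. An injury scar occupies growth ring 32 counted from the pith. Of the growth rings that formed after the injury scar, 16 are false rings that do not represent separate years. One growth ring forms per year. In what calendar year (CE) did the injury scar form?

The injury scar sits at growth ring 32 from the pith, so 873 − 32 = 841 growth rings formed after it.
Excluding 16 false growth rings: 841 − 16 = 825.
1930 − 825 = 1105 CE.

1105 CE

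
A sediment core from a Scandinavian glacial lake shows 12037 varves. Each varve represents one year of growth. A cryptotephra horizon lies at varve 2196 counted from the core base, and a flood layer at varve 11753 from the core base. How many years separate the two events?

The two markers are separated by 11753 − 2196 = 9557 varves.
At one varve per year, 9557 years elapsed between them.

9557 years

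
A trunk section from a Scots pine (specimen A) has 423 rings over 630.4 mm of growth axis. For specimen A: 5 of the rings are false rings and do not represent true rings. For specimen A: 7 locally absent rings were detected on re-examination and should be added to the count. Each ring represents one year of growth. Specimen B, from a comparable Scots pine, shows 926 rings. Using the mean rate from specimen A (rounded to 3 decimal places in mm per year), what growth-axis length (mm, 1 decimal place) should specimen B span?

Specimen A: correcting the raw count gives 423 − 5 + 7 = 425 true rings.
A: Mean rate = 630.4 mm / 425 years ≈ 1.483 mm/year.
B's length ≈ 1.483 × 926 = 1373.3 mm.

1373.3 mm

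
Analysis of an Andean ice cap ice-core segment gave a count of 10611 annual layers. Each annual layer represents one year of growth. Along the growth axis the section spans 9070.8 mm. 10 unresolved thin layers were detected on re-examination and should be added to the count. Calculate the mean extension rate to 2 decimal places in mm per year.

True annual layer count = 10611 + 10 = 10621.
Mean rate = 9070.8 mm / 10621 years ≈ 0.85 mm per year.

0.85 mm per year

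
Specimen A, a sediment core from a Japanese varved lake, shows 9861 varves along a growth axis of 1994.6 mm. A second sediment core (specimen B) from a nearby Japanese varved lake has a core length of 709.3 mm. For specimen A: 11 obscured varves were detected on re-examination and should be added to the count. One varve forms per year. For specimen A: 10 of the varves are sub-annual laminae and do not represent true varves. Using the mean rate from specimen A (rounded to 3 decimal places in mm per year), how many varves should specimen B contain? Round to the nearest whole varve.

Specimen A: adjusted count: 9861 − 10 + 11 = 9862 varves.
A: Extension rate ≈ 1994.6 / 9862 = 0.202 mm/yr.
Specimen B: 709.3 mm / 0.202 mm per year = 3511.39 years ≈ 3511 varves.

3511 varves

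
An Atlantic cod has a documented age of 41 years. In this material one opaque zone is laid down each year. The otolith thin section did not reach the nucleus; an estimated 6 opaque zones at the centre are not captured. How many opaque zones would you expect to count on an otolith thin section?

35 opaque zones

At one opaque zone per year, 41 years correspond to 41 opaque zones.
41 − 6 missed = 35 opaque zones expected in the prepared section.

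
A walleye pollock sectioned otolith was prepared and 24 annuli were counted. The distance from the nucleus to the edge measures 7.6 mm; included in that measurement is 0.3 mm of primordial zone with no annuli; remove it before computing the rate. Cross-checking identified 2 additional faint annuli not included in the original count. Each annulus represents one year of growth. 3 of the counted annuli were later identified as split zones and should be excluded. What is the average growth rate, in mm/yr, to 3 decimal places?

0.317 mm/yr

Correcting the raw count gives 24 − 3 + 2 = 23 true annuli.
Removing the 0.3 mm offcut leaves 7.6 − 0.3 = 7.3 mm.
Extension rate ≈ 7.3 / 23 = 0.317 mm/yr.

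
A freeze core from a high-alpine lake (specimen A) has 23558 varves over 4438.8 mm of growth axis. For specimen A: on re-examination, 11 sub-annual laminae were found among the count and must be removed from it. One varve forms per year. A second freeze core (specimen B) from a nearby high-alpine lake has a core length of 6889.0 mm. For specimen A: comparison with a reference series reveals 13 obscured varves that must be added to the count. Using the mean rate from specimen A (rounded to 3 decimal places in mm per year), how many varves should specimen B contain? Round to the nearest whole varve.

Specimen A: true varve count = 23558 − 11 + 13 = 23560.
A: Extension rate ≈ 4438.8 / 23560 = 0.188 mm per year.
Specimen B: 6889.0 mm / 0.188 mm per year = 36643.62 years ≈ 36644 varves.

36644 varves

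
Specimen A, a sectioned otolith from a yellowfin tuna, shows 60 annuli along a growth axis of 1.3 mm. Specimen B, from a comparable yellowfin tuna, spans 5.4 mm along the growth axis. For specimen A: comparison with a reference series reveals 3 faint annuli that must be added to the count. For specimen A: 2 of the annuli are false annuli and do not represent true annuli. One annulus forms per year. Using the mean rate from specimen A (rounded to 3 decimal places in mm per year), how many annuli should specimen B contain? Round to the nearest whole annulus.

257 annuli

Specimen A: true annulus count = 60 − 2 + 3 = 61.
A: Mean rate = 1.3 mm / 61 years ≈ 0.021 mm/yr.
B spans 5.4 / 0.021 = 257.14 years ≈ 257 annuli.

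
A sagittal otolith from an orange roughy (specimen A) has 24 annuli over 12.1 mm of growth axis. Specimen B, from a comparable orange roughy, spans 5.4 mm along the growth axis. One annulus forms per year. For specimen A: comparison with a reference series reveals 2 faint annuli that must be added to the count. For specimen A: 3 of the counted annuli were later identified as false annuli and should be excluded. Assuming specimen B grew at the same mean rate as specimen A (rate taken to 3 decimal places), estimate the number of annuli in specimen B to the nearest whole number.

10 annuli

Specimen A: adjusted count: 24 − 3 + 2 = 23 annuli.
A: Extension rate ≈ 12.1 / 23 = 0.526 mm/yr.
B spans 5.4 / 0.526 = 10.27 years ≈ 10 annuli.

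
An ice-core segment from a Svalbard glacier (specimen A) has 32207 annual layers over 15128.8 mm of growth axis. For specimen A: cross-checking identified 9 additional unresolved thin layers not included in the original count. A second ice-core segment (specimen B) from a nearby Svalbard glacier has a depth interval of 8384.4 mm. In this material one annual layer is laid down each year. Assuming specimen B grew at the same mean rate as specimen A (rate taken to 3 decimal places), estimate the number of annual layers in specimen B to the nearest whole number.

Specimen A: adjusted count: 32207 + 9 = 32216 annual layers.
A: Mean rate = 15128.8 mm / 32216 years ≈ 0.470 mm/yr.
Specimen B: 8384.4 mm / 0.470 mm per year = 17839.15 years ≈ 17839 annual layers.

17839 annual layers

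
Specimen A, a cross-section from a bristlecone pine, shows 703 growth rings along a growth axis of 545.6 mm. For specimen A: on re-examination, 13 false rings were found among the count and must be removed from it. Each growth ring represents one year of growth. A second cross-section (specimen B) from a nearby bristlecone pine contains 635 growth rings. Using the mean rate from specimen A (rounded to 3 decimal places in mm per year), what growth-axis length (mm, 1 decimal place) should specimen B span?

502.3 mm

Specimen A: correcting the raw count gives 703 − 13 = 690 true growth rings.
A: 545.6 mm over 690 years gives 545.6 / 690 ≈ 0.791 mm/year.
For B, 0.791 mm/year × 635 years = 502.3 mm.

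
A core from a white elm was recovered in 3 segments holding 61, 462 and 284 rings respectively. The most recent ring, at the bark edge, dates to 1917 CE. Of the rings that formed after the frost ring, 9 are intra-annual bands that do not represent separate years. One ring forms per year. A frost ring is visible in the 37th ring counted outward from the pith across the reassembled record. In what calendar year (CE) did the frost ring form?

1156 CE

Total rings = 61 + 462 + 284 = 807.
The frost ring sits at ring 37 from the pith, so 807 − 37 = 770 rings formed after it.
Removing the 9 false rings leaves 770 − 9 = 761 true rings beyond the frost ring.
Counting back 761 years from 1917 CE places the frost ring in 1917 − 761 = 1156 CE.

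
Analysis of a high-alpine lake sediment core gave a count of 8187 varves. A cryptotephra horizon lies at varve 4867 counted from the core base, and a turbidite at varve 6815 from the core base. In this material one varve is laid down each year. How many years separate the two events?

1948 yr

Separation: 6815 − 4867 = 1948 varves.
That is 1948 years at one varve per year.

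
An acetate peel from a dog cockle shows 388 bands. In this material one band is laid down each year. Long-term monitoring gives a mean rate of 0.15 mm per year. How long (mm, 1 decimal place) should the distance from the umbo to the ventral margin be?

The record spans 388 years at 0.15 mm per year.
Predicted length = 0.15 mm/year × 388 years = 58.2 mm.

58.2 mm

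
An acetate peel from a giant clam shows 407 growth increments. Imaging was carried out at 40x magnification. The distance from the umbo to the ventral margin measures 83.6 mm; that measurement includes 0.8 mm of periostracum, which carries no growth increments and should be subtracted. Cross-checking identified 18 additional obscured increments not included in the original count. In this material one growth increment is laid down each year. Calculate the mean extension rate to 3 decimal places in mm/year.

After corrections the count is 407 + 18 = 425 growth increments.
The growth record spans 83.6 − 0.8 = 82.8 mm.
Mean rate = 82.8 mm / 425 years ≈ 0.195 mm/year.

0.195 mm/year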